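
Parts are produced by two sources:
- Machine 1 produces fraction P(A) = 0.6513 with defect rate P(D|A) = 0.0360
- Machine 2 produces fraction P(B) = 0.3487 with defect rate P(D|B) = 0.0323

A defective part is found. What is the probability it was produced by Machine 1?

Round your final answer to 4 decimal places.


Let A = from Machine 1, D = defective

Given:
- P(A) = 0.6513, P(B) = 0.3487
- P(D|A) = 0.0360, P(D|B) = 0.0323

Step 1: Find P(D)
P(D) = P(D|A)P(A) + P(D|B)P(B)
     = 0.0360 × 0.6513 + 0.0323 × 0.3487
     = 0.02344680 + 0.01126301
     = 0.03470981

Step 2: Apply Bayes' theorem
P(A|D) = P(D|A)P(A) / P(D)
       = 0.02344680 / 0.03470981
       = 0.6755


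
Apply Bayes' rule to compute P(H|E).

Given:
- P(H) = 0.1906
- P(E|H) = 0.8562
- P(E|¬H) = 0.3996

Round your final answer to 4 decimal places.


Bayes' theorem: P(H|E) = P(E|H) × P(H) / P(E)

Step 1: Calculate P(E) using law of total probability
P(E) = P(E|H)P(H) + P(E|¬H)P(¬H)
     = 0.8562 × 0.1906 + 0.3996 × 0.8094
     = 0.16319172 + 0.32343624
     = 0.48662796

Step 2: Apply Bayes' theorem
P(H|E) = P(E|H) × P(H) / P(E)
       = 0.16319172 / 0.48662796
       = 0.3354


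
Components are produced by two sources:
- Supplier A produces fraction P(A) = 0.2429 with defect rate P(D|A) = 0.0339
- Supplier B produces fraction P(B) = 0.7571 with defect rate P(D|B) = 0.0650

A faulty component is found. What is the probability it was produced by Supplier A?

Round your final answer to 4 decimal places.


Let A = from Supplier A, D = faulty

Given:
- P(A) = 0.2429, P(B) = 0.7571
- P(D|A) = 0.0339, P(D|B) = 0.0650

Step 1: Find P(D)
P(D) = P(D|A)P(A) + P(D|B)P(B)
     = 0.0339 × 0.2429 + 0.0650 × 0.7571
     = 0.00823431 + 0.04921150
     = 0.05744581

Step 2: Apply Bayes' theorem
P(A|D) = P(D|A)P(A) / P(D)
       = 0.00823431 / 0.05744581
       = 0.1433


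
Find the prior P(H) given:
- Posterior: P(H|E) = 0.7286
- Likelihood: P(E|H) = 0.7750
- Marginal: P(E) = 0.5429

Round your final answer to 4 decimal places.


From Bayes' theorem: P(H|E) = P(E|H) × P(H) / P(E)

Rearranging for P(H):
P(H) = P(H|E) × P(E) / P(E|H)
     = 0.7286 × 0.5429 / 0.7750
     = 0.39555694 / 0.7750
     = 0.5104


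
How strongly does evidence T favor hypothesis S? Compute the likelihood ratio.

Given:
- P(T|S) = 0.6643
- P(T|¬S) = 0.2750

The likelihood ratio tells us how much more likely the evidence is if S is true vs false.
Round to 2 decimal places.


Likelihood Ratio (LR) = P(T|S) / P(T|¬S)

LR = 0.6643 / 0.2750
   = 2.42

The evidence is 2.42 times more likely if S is true than if S is false.
Because LR exceeds 1, T is evidence for S.


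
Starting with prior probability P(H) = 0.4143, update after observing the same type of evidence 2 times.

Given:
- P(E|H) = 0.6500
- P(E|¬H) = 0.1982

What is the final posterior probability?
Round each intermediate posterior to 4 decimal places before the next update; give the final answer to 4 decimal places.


Sequential Bayesian updating:

Initial prior: P(H) = 0.4143

Update 1:
  P(E) = 0.6500 × 0.4143 + 0.1982 × 0.5857 = 0.26929500 + 0.11608574 = 0.38538074
  P(H|E) = 0.26929500 / 0.38538074 = 0.6988

Update 2:
  P(E) = 0.6500 × 0.6988 + 0.1982 × 0.3012 = 0.45422000 + 0.05969784 = 0.51391784
  P(H|E) = 0.45422000 / 0.51391784 = 0.8838

Final posterior: 0.8838


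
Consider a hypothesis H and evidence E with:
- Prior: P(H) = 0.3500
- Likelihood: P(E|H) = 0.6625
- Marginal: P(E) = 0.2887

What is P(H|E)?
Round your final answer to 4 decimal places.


Using Bayes' theorem:

P(H|E) = P(E|H) × P(H) / P(E)
       = 0.6625 × 0.3500 / 0.2887
       = 0.23187500 / 0.2887
       = 0.8032

The evidence strengthens our belief in H.
Prior: 0.3500 → Posterior: 0.8032


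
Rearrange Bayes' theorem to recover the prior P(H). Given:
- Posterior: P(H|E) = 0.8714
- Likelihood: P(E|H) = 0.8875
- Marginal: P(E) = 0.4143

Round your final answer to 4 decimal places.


From Bayes' theorem: P(H|E) = P(E|H) × P(H) / P(E)

Rearranging for P(H):
P(H) = P(H|E) × P(E) / P(E|H)
     = 0.8714 × 0.4143 / 0.8875
     = 0.36102102 / 0.8875
     = 0.4068


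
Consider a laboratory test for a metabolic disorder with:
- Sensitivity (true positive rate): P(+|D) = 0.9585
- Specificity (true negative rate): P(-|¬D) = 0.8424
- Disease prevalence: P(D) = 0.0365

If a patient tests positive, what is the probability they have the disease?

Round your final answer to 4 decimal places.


Let D = has disease, + = positive test

Given:
- P(D) = 0.0365 (prevalence)
- P(+|D) = 0.9585 (sensitivity)
- P(-|¬D) = 0.8424 (specificity)
- P(+|¬D) = 0.1576 (false positive rate = 1 - specificity)

Step 1: Find P(+)
P(+) = P(+|D)P(D) + P(+|¬D)P(¬D)
     = 0.9585 × 0.0365 + 0.1576 × 0.9635
     = 0.03498525 + 0.15184760
     = 0.18683285

Step 2: Apply Bayes' theorem for P(D|+)
P(D|+) = P(+|D)P(D) / P(+)
       = 0.03498525 / 0.18683285
       = 0.1873


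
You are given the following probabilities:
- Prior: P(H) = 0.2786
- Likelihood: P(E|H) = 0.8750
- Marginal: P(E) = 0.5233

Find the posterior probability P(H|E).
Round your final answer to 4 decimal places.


Using Bayes' theorem:

P(H|E) = P(E|H) × P(H) / P(E)
       = 0.8750 × 0.2786 / 0.5233
       = 0.24377500 / 0.5233
       = 0.4658

The evidence strengthens our belief in H.
Prior: 0.2786 → Posterior: 0.4658


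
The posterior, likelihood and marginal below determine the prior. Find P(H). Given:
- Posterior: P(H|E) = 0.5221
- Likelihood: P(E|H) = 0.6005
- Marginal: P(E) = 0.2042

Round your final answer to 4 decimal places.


From Bayes' theorem: P(H|E) = P(E|H) × P(H) / P(E)

Rearranging for P(H):
P(H) = P(H|E) × P(E) / P(E|H)
     = 0.5221 × 0.2042 / 0.6005
     = 0.10661282 / 0.6005
     = 0.1775


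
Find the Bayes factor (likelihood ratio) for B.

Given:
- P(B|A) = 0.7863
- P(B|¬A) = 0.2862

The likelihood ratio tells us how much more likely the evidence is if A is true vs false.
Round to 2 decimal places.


Likelihood Ratio (LR) = P(B|A) / P(B|¬A)

LR = 0.7863 / 0.2862
   = 2.75

The evidence is 2.75 times more likely if A is true than if A is false.
Because LR exceeds 1, B is evidence for A.


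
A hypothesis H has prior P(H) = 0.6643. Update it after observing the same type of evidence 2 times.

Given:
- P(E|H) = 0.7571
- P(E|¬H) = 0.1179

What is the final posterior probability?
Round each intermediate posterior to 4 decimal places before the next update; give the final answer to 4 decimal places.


Sequential Bayesian updating:

Initial prior: P(H) = 0.6643

Update 1:
  P(E) = 0.7571 × 0.6643 + 0.1179 × 0.3357 = 0.50294153 + 0.03957903 = 0.54252056
  P(H|E) = 0.50294153 / 0.54252056 = 0.9270

Update 2:
  P(E) = 0.7571 × 0.9270 + 0.1179 × 0.0730 = 0.70183170 + 0.00860670 = 0.71043840
  P(H|E) = 0.70183170 / 0.71043840 = 0.9879

Final posterior: 0.9879


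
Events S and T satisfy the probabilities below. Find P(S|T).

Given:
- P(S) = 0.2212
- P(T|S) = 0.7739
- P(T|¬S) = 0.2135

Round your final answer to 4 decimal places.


Bayes' theorem: P(S|T) = P(T|S) × P(S) / P(T)

Step 1: Calculate P(T) using law of total probability
P(T) = P(T|S)P(S) + P(T|¬S)P(¬S)
     = 0.7739 × 0.2212 + 0.2135 × 0.7788
     = 0.17118668 + 0.16627380
     = 0.33746048

Step 2: Apply Bayes' theorem
P(S|T) = P(T|S) × P(S) / P(T)
       = 0.17118668 / 0.33746048
       = 0.5073


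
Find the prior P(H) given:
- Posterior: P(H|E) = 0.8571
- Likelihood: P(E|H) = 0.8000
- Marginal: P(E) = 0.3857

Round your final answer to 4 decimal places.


From Bayes' theorem: P(H|E) = P(E|H) × P(H) / P(E)

Rearranging for P(H):
P(H) = P(H|E) × P(E) / P(E|H)
     = 0.8571 × 0.3857 / 0.8000
     = 0.33058347 / 0.8000
     = 0.4132


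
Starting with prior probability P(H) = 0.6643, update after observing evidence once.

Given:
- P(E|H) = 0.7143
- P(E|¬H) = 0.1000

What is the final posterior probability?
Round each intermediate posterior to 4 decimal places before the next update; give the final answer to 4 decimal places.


Sequential Bayesian updating:

Initial prior: P(H) = 0.6643

Update 1:
  P(E) = 0.7143 × 0.6643 + 0.1000 × 0.3357 = 0.47450949 + 0.03357000 = 0.50807949
  P(H|E) = 0.47450949 / 0.50807949 = 0.9339

Final posterior: 0.9339


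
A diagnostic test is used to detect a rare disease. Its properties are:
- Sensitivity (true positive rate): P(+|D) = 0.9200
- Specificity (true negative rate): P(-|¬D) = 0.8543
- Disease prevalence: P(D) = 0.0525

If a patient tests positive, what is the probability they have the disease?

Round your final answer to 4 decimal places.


Let D = has disease, + = positive test

Given:
- P(D) = 0.0525 (prevalence)
- P(+|D) = 0.9200 (sensitivity)
- P(-|¬D) = 0.8543 (specificity)
- P(+|¬D) = 0.1457 (false positive rate = 1 - specificity)

Step 1: Find P(+)
P(+) = P(+|D)P(D) + P(+|¬D)P(¬D)
     = 0.9200 × 0.0525 + 0.1457 × 0.9475
     = 0.04830000 + 0.13805075
     = 0.18635075

Step 2: Apply Bayes' theorem for P(D|+)
P(D|+) = P(+|D)P(D) / P(+)
       = 0.04830000 / 0.18635075
       = 0.2592


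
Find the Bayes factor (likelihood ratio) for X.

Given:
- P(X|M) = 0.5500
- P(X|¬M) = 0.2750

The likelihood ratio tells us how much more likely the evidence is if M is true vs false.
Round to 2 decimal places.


Likelihood Ratio (LR) = P(X|M) / P(X|¬M)

LR = 0.5500 / 0.2750
   = 2.00

The evidence is 2.00 times more likely if M is true than if M is false.
LR > 1, so observing X raises the odds in favor of M.


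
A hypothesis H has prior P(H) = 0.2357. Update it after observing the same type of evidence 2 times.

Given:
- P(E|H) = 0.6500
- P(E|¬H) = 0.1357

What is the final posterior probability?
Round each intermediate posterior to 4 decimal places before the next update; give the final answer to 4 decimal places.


Sequential Bayesian updating:

Initial prior: P(H) = 0.2357

Update 1:
  P(E) = 0.6500 × 0.2357 + 0.1357 × 0.7643 = 0.15320500 + 0.10371551 = 0.25692051
  P(H|E) = 0.15320500 / 0.25692051 = 0.5963

Update 2:
  P(E) = 0.6500 × 0.5963 + 0.1357 × 0.4037 = 0.38759500 + 0.05478209 = 0.44237709
  P(H|E) = 0.38759500 / 0.44237709 = 0.8762

Final posterior: 0.8762


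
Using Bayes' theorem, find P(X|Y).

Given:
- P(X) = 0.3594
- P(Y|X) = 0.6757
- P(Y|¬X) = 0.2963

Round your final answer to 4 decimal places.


Bayes' theorem: P(X|Y) = P(Y|X) × P(X) / P(Y)

Step 1: Calculate P(Y) using law of total probability
P(Y) = P(Y|X)P(X) + P(Y|¬X)P(¬X)
     = 0.6757 × 0.3594 + 0.2963 × 0.6406
     = 0.24284658 + 0.18980978
     = 0.43265636

Step 2: Apply Bayes' theorem
P(X|Y) = P(Y|X) × P(X) / P(Y)
       = 0.24284658 / 0.43265636
       = 0.5613


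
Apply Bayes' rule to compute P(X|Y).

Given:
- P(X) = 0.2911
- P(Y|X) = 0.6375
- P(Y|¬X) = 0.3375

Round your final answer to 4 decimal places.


Bayes' theorem: P(X|Y) = P(Y|X) × P(X) / P(Y)

Step 1: Calculate P(Y) using law of total probability
P(Y) = P(Y|X)P(X) + P(Y|¬X)P(¬X)
     = 0.6375 × 0.2911 + 0.3375 × 0.7089
     = 0.18557625 + 0.23925375
     = 0.42483000

Step 2: Apply Bayes' theorem
P(X|Y) = P(Y|X) × P(X) / P(Y)
       = 0.18557625 / 0.42483000
       = 0.4368


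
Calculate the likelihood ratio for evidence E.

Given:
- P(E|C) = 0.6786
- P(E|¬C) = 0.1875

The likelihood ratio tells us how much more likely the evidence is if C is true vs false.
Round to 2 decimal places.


Likelihood Ratio (LR) = P(E|C) / P(E|¬C)

LR = 0.6786 / 0.1875
   = 3.62

The evidence is 3.62 times more likely if C is true than if C is false.
LR > 1, so observing E raises the odds in favor of C.


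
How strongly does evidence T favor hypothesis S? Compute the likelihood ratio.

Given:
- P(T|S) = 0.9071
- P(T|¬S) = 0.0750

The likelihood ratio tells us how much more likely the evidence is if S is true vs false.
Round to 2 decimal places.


Likelihood Ratio (LR) = P(T|S) / P(T|¬S)

LR = 0.9071 / 0.0750
   = 12.09

The evidence is 12.09 times more likely if S is true than if S is false.
Because LR exceeds 1, T is evidence for S.


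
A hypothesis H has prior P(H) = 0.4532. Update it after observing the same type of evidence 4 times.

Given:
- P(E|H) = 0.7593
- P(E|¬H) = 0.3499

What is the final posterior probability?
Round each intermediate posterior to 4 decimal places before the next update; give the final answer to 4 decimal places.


Sequential Bayesian updating:

Initial prior: P(H) = 0.4532

Update 1:
  P(E) = 0.7593 × 0.4532 + 0.3499 × 0.5468 = 0.34411476 + 0.19132532 = 0.53544008
  P(H|E) = 0.34411476 / 0.53544008 = 0.6427

Update 2:
  P(E) = 0.7593 × 0.6427 + 0.3499 × 0.3573 = 0.48800211 + 0.12501927 = 0.61302138
  P(H|E) = 0.48800211 / 0.61302138 = 0.7961

Update 3:
  P(E) = 0.7593 × 0.7961 + 0.3499 × 0.2039 = 0.60447873 + 0.07134461 = 0.67582334
  P(H|E) = 0.60447873 / 0.67582334 = 0.8944

Update 4:
  P(E) = 0.7593 × 0.8944 + 0.3499 × 0.1056 = 0.67911792 + 0.03694944 = 0.71606736
  P(H|E) = 0.67911792 / 0.71606736 = 0.9484

Final posterior: 0.9484


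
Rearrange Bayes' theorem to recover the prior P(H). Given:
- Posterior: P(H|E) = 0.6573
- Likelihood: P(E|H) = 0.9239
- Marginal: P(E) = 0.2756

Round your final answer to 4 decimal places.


From Bayes' theorem: P(H|E) = P(E|H) × P(H) / P(E)

Rearranging for P(H):
P(H) = P(H|E) × P(E) / P(E|H)
     = 0.6573 × 0.2756 / 0.9239
     = 0.18115188 / 0.9239
     = 0.1961


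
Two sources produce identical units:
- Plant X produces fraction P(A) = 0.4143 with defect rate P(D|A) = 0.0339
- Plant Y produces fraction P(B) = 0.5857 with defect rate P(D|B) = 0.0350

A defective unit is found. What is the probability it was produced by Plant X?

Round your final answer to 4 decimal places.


Let A = from Plant X, D = defective

Given:
- P(A) = 0.4143, P(B) = 0.5857
- P(D|A) = 0.0339, P(D|B) = 0.0350

Step 1: Find P(D)
P(D) = P(D|A)P(A) + P(D|B)P(B)
     = 0.0339 × 0.4143 + 0.0350 × 0.5857
     = 0.01404477 + 0.02049950
     = 0.03454427

Step 2: Apply Bayes' theorem
P(A|D) = P(D|A)P(A) / P(D)
       = 0.01404477 / 0.03454427
       = 0.4066


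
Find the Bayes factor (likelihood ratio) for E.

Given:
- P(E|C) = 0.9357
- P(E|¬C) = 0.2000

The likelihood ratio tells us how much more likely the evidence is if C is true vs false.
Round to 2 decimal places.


Likelihood Ratio (LR) = P(E|C) / P(E|¬C)

LR = 0.9357 / 0.2000
   = 4.68

The evidence is 4.68 times more likely if C is true than if C is false.
Because LR exceeds 1, E is evidence for C.


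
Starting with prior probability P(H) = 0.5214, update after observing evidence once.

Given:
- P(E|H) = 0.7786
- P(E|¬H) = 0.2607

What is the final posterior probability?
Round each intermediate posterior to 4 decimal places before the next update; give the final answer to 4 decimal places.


Sequential Bayesian updating:

Initial prior: P(H) = 0.5214

Update 1:
  P(E) = 0.7786 × 0.5214 + 0.2607 × 0.4786 = 0.40596204 + 0.12477102 = 0.53073306
  P(H|E) = 0.40596204 / 0.53073306 = 0.7649

Final posterior: 0.7649


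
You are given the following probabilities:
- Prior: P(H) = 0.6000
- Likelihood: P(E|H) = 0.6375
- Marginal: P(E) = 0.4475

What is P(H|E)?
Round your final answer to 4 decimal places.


Using Bayes' theorem:

P(H|E) = P(E|H) × P(H) / P(E)
       = 0.6375 × 0.6000 / 0.4475
       = 0.38250000 / 0.4475
       = 0.8547

The evidence strengthens our belief in H.
Prior: 0.6000 → Posterior: 0.8547


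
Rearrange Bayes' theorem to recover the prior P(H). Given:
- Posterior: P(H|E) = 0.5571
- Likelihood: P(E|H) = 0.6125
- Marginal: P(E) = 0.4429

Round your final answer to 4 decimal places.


From Bayes' theorem: P(H|E) = P(E|H) × P(H) / P(E)

Rearranging for P(H):
P(H) = P(H|E) × P(E) / P(E|H)
     = 0.5571 × 0.4429 / 0.6125
     = 0.24673959 / 0.6125
     = 0.4028


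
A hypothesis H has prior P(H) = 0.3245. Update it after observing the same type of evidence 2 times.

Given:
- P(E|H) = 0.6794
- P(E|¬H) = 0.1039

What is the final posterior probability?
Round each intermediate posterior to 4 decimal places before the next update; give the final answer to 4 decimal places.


Sequential Bayesian updating:

Initial prior: P(H) = 0.3245

Update 1:
  P(E) = 0.6794 × 0.3245 + 0.1039 × 0.6755 = 0.22046530 + 0.07018445 = 0.29064975
  P(H|E) = 0.22046530 / 0.29064975 = 0.7585

Update 2:
  P(E) = 0.6794 × 0.7585 + 0.1039 × 0.2415 = 0.51532490 + 0.02509185 = 0.54041675
  P(H|E) = 0.51532490 / 0.54041675 = 0.9536

Final posterior: 0.9536


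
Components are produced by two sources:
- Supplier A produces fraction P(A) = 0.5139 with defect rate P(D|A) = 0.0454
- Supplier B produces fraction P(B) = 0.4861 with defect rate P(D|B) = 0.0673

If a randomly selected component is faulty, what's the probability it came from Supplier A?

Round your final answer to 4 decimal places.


Let A = from Supplier A, D = faulty

Given:
- P(A) = 0.5139, P(B) = 0.4861
- P(D|A) = 0.0454, P(D|B) = 0.0673

Step 1: Find P(D)
P(D) = P(D|A)P(A) + P(D|B)P(B)
     = 0.0454 × 0.5139 + 0.0673 × 0.4861
     = 0.02333106 + 0.03271453
     = 0.05604559

Step 2: Apply Bayes' theorem
P(A|D) = P(D|A)P(A) / P(D)
       = 0.02333106 / 0.05604559
       = 0.4163


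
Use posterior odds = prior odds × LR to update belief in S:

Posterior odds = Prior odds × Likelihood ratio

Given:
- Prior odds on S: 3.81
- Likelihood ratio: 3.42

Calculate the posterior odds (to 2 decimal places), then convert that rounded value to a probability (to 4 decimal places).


Step 1: Calculate posterior odds
Posterior odds = Prior odds × LR
               = 3.81 × 3.42
               = 13.03

Step 2: Convert to probability
P(S|E) = Posterior odds / (1 + Posterior odds)
       = 13.03 / (1 + 13.03)
       = 13.03 / 14.03
       = 0.9287

The evidence increased P(S) from 0.7921 to 0.9287.


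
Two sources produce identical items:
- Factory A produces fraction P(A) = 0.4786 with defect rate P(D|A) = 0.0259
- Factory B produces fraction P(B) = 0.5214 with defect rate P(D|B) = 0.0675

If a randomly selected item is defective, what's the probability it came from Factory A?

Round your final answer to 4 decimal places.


Let A = from Factory A, D = defective

Given:
- P(A) = 0.4786, P(B) = 0.5214
- P(D|A) = 0.0259, P(D|B) = 0.0675

Step 1: Find P(D)
P(D) = P(D|A)P(A) + P(D|B)P(B)
     = 0.0259 × 0.4786 + 0.0675 × 0.5214
     = 0.01239574 + 0.03519450
     = 0.04759024

Step 2: Apply Bayes' theorem
P(A|D) = P(D|A)P(A) / P(D)
       = 0.01239574 / 0.04759024
       = 0.2605


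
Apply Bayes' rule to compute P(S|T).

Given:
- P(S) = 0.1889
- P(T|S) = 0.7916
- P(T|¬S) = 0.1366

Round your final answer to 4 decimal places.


Bayes' theorem: P(S|T) = P(T|S) × P(S) / P(T)

Step 1: Calculate P(T) using law of total probability
P(T) = P(T|S)P(S) + P(T|¬S)P(¬S)
     = 0.7916 × 0.1889 + 0.1366 × 0.8111
     = 0.14953324 + 0.11079626
     = 0.26032950

Step 2: Apply Bayes' theorem
P(S|T) = P(T|S) × P(S) / P(T)
       = 0.14953324 / 0.26032950
       = 0.5744


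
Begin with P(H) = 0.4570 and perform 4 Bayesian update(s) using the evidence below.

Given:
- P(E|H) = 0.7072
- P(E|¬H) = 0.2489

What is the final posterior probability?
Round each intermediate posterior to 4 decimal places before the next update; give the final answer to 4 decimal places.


Sequential Bayesian updating:

Initial prior: P(H) = 0.4570

Update 1:
  P(E) = 0.7072 × 0.4570 + 0.2489 × 0.5430 = 0.32319040 + 0.13515270 = 0.45834310
  P(H|E) = 0.32319040 / 0.45834310 = 0.7051

Update 2:
  P(E) = 0.7072 × 0.7051 + 0.2489 × 0.2949 = 0.49864672 + 0.07340061 = 0.57204733
  P(H|E) = 0.49864672 / 0.57204733 = 0.8717

Update 3:
  P(E) = 0.7072 × 0.8717 + 0.2489 × 0.1283 = 0.61646624 + 0.03193387 = 0.64840011
  P(H|E) = 0.61646624 / 0.64840011 = 0.9507

Update 4:
  P(E) = 0.7072 × 0.9507 + 0.2489 × 0.0493 = 0.67233504 + 0.01227077 = 0.68460581
  P(H|E) = 0.67233504 / 0.68460581 = 0.9821

Final posterior: 0.9821


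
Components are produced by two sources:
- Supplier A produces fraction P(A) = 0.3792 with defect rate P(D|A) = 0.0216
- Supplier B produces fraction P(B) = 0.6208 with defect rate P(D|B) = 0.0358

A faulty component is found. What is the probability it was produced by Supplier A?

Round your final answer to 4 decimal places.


Let A = from Supplier A, D = faulty

Given:
- P(A) = 0.3792, P(B) = 0.6208
- P(D|A) = 0.0216, P(D|B) = 0.0358

Step 1: Find P(D)
P(D) = P(D|A)P(A) + P(D|B)P(B)
     = 0.0216 × 0.3792 + 0.0358 × 0.6208
     = 0.00819072 + 0.02222464
     = 0.03041536

Step 2: Apply Bayes' theorem
P(A|D) = P(D|A)P(A) / P(D)
       = 0.00819072 / 0.03041536
       = 0.2693


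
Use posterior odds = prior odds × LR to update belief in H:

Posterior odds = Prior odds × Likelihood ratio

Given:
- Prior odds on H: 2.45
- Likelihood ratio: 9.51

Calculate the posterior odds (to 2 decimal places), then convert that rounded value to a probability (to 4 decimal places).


Step 1: Calculate posterior odds
Posterior odds = Prior odds × LR
               = 2.45 × 9.51
               = 23.30

Step 2: Convert to probability
P(H|E) = Posterior odds / (1 + Posterior odds)
       = 23.30 / (1 + 23.30)
       = 23.30 / 24.30
       = 0.9588

The evidence increased P(H) from 0.7101 to 0.9588.


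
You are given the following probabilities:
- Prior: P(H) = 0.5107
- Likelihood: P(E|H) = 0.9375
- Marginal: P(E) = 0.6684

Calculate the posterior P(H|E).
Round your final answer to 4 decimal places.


Using Bayes' theorem:

P(H|E) = P(E|H) × P(H) / P(E)
       = 0.9375 × 0.5107 / 0.6684
       = 0.47878125 / 0.6684
       = 0.7163

The evidence strengthens our belief in H.
Prior: 0.5107 → Posterior: 0.7163


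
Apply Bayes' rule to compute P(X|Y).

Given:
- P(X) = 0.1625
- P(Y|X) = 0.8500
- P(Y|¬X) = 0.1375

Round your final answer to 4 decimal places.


Bayes' theorem: P(X|Y) = P(Y|X) × P(X) / P(Y)

Step 1: Calculate P(Y) using law of total probability
P(Y) = P(Y|X)P(X) + P(Y|¬X)P(¬X)
     = 0.8500 × 0.1625 + 0.1375 × 0.8375
     = 0.13812500 + 0.11515625
     = 0.25328125

Step 2: Apply Bayes' theorem
P(X|Y) = P(Y|X) × P(X) / P(Y)
       = 0.13812500 / 0.25328125
       = 0.5453


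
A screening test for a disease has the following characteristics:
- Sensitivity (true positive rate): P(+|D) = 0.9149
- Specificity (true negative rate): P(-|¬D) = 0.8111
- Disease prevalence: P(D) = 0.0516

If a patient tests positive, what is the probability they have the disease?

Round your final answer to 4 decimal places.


Let D = has disease, + = positive test

Given:
- P(D) = 0.0516 (prevalence)
- P(+|D) = 0.9149 (sensitivity)
- P(-|¬D) = 0.8111 (specificity)
- P(+|¬D) = 0.1889 (false positive rate = 1 - specificity)

Step 1: Find P(+)
P(+) = P(+|D)P(D) + P(+|¬D)P(¬D)
     = 0.9149 × 0.0516 + 0.1889 × 0.9484
     = 0.04720884 + 0.17915276
     = 0.22636160

Step 2: Apply Bayes' theorem for P(D|+)
P(D|+) = P(+|D)P(D) / P(+)
       = 0.04720884 / 0.22636160
       = 0.2086


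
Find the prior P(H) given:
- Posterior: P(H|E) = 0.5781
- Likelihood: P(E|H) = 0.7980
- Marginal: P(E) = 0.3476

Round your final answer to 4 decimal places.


From Bayes' theorem: P(H|E) = P(E|H) × P(H) / P(E)

Rearranging for P(H):
P(H) = P(H|E) × P(E) / P(E|H)
     = 0.5781 × 0.3476 / 0.7980
     = 0.20094756 / 0.7980
     = 0.2518


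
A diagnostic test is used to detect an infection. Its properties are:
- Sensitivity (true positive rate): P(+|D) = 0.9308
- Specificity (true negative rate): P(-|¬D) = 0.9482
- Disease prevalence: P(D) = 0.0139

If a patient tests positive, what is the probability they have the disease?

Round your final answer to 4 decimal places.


Let D = has disease, + = positive test

Given:
- P(D) = 0.0139 (prevalence)
- P(+|D) = 0.9308 (sensitivity)
- P(-|¬D) = 0.9482 (specificity)
- P(+|¬D) = 0.0518 (false positive rate = 1 - specificity)

Step 1: Find P(+)
P(+) = P(+|D)P(D) + P(+|¬D)P(¬D)
     = 0.9308 × 0.0139 + 0.0518 × 0.9861
     = 0.01293812 + 0.05107998
     = 0.06401810

Step 2: Apply Bayes' theorem for P(D|+)
P(D|+) = P(+|D)P(D) / P(+)
       = 0.01293812 / 0.06401810
       = 0.2021


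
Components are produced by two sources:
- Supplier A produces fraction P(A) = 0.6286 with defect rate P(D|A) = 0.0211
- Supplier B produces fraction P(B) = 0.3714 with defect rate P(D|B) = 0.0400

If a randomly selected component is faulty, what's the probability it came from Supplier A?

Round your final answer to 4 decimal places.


Let A = from Supplier A, D = faulty

Given:
- P(A) = 0.6286, P(B) = 0.3714
- P(D|A) = 0.0211, P(D|B) = 0.0400

Step 1: Find P(D)
P(D) = P(D|A)P(A) + P(D|B)P(B)
     = 0.0211 × 0.6286 + 0.0400 × 0.3714
     = 0.01326346 + 0.01485600
     = 0.02811946

Step 2: Apply Bayes' theorem
P(A|D) = P(D|A)P(A) / P(D)
       = 0.01326346 / 0.02811946
       = 0.4717


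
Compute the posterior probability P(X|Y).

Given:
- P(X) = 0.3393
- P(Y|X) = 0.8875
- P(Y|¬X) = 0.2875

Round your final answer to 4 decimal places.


Bayes' theorem: P(X|Y) = P(Y|X) × P(X) / P(Y)

Step 1: Calculate P(Y) using law of total probability
P(Y) = P(Y|X)P(X) + P(Y|¬X)P(¬X)
     = 0.8875 × 0.3393 + 0.2875 × 0.6607
     = 0.30112875 + 0.18995125
     = 0.49108000

Step 2: Apply Bayes' theorem
P(X|Y) = P(Y|X) × P(X) / P(Y)
       = 0.30112875 / 0.49108000
       = 0.6132


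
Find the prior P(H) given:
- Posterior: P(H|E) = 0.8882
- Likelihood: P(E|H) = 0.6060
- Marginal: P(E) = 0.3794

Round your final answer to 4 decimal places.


From Bayes' theorem: P(H|E) = P(E|H) × P(H) / P(E)

Rearranging for P(H):
P(H) = P(H|E) × P(E) / P(E|H)
     = 0.8882 × 0.3794 / 0.6060
     = 0.33698308 / 0.6060
     = 0.5561


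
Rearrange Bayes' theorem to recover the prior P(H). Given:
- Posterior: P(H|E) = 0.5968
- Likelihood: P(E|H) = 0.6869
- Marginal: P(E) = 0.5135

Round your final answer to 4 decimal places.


From Bayes' theorem: P(H|E) = P(E|H) × P(H) / P(E)

Rearranging for P(H):
P(H) = P(H|E) × P(E) / P(E|H)
     = 0.5968 × 0.5135 / 0.6869
     = 0.30645680 / 0.6869
     = 0.4461


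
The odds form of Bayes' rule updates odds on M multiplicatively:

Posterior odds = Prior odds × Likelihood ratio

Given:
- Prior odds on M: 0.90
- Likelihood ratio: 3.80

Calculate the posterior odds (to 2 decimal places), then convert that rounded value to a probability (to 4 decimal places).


Step 1: Calculate posterior odds
Posterior odds = Prior odds × LR
               = 0.90 × 3.80
               = 3.42

Step 2: Convert to probability
P(M|E) = Posterior odds / (1 + Posterior odds)
       = 3.42 / (1 + 3.42)
       = 3.42 / 4.42
       = 0.7738

The evidence increased P(M) from 0.4737 to 0.7738.


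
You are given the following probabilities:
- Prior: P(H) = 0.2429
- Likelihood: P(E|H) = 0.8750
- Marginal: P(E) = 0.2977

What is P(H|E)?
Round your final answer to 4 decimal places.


Using Bayes' theorem:

P(H|E) = P(E|H) × P(H) / P(E)
       = 0.8750 × 0.2429 / 0.2977
       = 0.21253750 / 0.2977
       = 0.7139

The evidence strengthens our belief in H.
Prior: 0.2429 → Posterior: 0.7139


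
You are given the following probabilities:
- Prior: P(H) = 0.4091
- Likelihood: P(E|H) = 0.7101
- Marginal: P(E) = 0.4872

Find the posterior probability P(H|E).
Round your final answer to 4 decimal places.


Using Bayes' theorem:

P(H|E) = P(E|H) × P(H) / P(E)
       = 0.7101 × 0.4091 / 0.4872
       = 0.29050191 / 0.4872
       = 0.5963

The evidence strengthens our belief in H.
Prior: 0.4091 → Posterior: 0.5963


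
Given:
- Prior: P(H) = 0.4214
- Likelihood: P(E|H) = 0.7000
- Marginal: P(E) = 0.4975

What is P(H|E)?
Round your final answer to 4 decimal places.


Using Bayes' theorem:

P(H|E) = P(E|H) × P(H) / P(E)
       = 0.7000 × 0.4214 / 0.4975
       = 0.29498000 / 0.4975
       = 0.5929

The evidence strengthens our belief in H.
Prior: 0.4214 → Posterior: 0.5929


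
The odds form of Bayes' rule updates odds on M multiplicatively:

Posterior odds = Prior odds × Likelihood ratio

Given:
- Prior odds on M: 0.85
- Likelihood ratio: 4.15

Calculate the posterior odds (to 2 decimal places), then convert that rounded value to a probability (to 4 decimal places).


Step 1: Calculate posterior odds
Posterior odds = Prior odds × LR
               = 0.85 × 4.15
               = 3.53

Step 2: Convert to probability
P(M|E) = Posterior odds / (1 + Posterior odds)
       = 3.53 / (1 + 3.53)
       = 3.53 / 4.53
       = 0.7792

The evidence increased P(M) from 0.4595 to 0.7792.


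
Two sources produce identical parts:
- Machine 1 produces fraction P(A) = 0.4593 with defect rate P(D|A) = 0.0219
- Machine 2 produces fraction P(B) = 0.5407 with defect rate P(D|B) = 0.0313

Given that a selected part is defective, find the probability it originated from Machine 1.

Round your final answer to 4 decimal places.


Let A = from Machine 1, D = defective

Given:
- P(A) = 0.4593, P(B) = 0.5407
- P(D|A) = 0.0219, P(D|B) = 0.0313

Step 1: Find P(D)
P(D) = P(D|A)P(A) + P(D|B)P(B)
     = 0.0219 × 0.4593 + 0.0313 × 0.5407
     = 0.01005867 + 0.01692391
     = 0.02698258

Step 2: Apply Bayes' theorem
P(A|D) = P(D|A)P(A) / P(D)
       = 0.01005867 / 0.02698258
       = 0.3728


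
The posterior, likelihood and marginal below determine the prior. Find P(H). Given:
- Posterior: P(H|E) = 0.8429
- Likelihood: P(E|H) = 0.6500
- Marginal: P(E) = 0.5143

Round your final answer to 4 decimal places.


From Bayes' theorem: P(H|E) = P(E|H) × P(H) / P(E)

Rearranging for P(H):
P(H) = P(H|E) × P(E) / P(E|H)
     = 0.8429 × 0.5143 / 0.6500
     = 0.43350347 / 0.6500
     = 0.6669


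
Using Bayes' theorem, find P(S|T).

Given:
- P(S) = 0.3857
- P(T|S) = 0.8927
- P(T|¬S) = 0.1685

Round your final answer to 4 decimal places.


Bayes' theorem: P(S|T) = P(T|S) × P(S) / P(T)

Step 1: Calculate P(T) using law of total probability
P(T) = P(T|S)P(S) + P(T|¬S)P(¬S)
     = 0.8927 × 0.3857 + 0.1685 × 0.6143
     = 0.34431439 + 0.10350955
     = 0.44782394

Step 2: Apply Bayes' theorem
P(S|T) = P(T|S) × P(S) / P(T)
       = 0.34431439 / 0.44782394
       = 0.7689


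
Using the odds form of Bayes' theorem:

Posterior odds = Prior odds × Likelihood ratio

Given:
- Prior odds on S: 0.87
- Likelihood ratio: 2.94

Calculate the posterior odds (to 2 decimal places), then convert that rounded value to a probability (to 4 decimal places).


Step 1: Calculate posterior odds
Posterior odds = Prior odds × LR
               = 0.87 × 2.94
               = 2.56

Step 2: Convert to probability
P(S|E) = Posterior odds / (1 + Posterior odds)
       = 2.56 / (1 + 2.56)
       = 2.56 / 3.56
       = 0.7191

The evidence increased P(S) from 0.4652 to 0.7191.


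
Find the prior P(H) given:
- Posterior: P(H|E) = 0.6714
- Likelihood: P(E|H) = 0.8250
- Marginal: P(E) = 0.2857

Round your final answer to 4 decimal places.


From Bayes' theorem: P(H|E) = P(E|H) × P(H) / P(E)

Rearranging for P(H):
P(H) = P(H|E) × P(E) / P(E|H)
     = 0.6714 × 0.2857 / 0.8250
     = 0.19181898 / 0.8250
     = 0.2325


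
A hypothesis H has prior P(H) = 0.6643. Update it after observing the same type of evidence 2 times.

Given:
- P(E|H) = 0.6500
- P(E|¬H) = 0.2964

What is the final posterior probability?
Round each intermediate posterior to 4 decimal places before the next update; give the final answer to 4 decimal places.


Sequential Bayesian updating:

Initial prior: P(H) = 0.6643

Update 1:
  P(E) = 0.6500 × 0.6643 + 0.2964 × 0.3357 = 0.43179500 + 0.09950148 = 0.53129648
  P(H|E) = 0.43179500 / 0.53129648 = 0.8127

Update 2:
  P(E) = 0.6500 × 0.8127 + 0.2964 × 0.1873 = 0.52825500 + 0.05551572 = 0.58377072
  P(H|E) = 0.52825500 / 0.58377072 = 0.9049

Final posterior: 0.9049


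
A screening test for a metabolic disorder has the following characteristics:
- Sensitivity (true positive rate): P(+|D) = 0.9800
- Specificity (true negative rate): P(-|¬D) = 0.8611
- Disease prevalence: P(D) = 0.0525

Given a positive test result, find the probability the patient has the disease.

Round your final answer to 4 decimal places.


Let D = has disease, + = positive test

Given:
- P(D) = 0.0525 (prevalence)
- P(+|D) = 0.9800 (sensitivity)
- P(-|¬D) = 0.8611 (specificity)
- P(+|¬D) = 0.1389 (false positive rate = 1 - specificity)

Step 1: Find P(+)
P(+) = P(+|D)P(D) + P(+|¬D)P(¬D)
     = 0.9800 × 0.0525 + 0.1389 × 0.9475
     = 0.05145000 + 0.13160775
     = 0.18305775

Step 2: Apply Bayes' theorem for P(D|+)
P(D|+) = P(+|D)P(D) / P(+)
       = 0.05145000 / 0.18305775
       = 0.2811


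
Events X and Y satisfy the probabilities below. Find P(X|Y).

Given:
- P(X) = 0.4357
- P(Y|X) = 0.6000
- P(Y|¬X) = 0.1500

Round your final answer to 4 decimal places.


Bayes' theorem: P(X|Y) = P(Y|X) × P(X) / P(Y)

Step 1: Calculate P(Y) using law of total probability
P(Y) = P(Y|X)P(X) + P(Y|¬X)P(¬X)
     = 0.6000 × 0.4357 + 0.1500 × 0.5643
     = 0.26142000 + 0.08464500
     = 0.34606500

Step 2: Apply Bayes' theorem
P(X|Y) = P(Y|X) × P(X) / P(Y)
       = 0.26142000 / 0.34606500
       = 0.7554


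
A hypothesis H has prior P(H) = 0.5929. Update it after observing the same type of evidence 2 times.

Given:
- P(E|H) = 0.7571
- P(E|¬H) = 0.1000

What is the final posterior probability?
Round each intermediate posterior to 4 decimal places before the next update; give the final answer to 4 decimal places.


Sequential Bayesian updating:

Initial prior: P(H) = 0.5929

Update 1:
  P(E) = 0.7571 × 0.5929 + 0.1000 × 0.4071 = 0.44888459 + 0.04071000 = 0.48959459
  P(H|E) = 0.44888459 / 0.48959459 = 0.9168

Update 2:
  P(E) = 0.7571 × 0.9168 + 0.1000 × 0.0832 = 0.69410928 + 0.00832000 = 0.70242928
  P(H|E) = 0.69410928 / 0.70242928 = 0.9882

Final posterior: 0.9882


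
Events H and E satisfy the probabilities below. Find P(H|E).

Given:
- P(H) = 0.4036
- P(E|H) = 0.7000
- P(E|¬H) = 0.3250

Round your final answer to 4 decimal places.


Bayes' theorem: P(H|E) = P(E|H) × P(H) / P(E)

Step 1: Calculate P(E) using law of total probability
P(E) = P(E|H)P(H) + P(E|¬H)P(¬H)
     = 0.7000 × 0.4036 + 0.3250 × 0.5964
     = 0.28252000 + 0.19383000
     = 0.47635000

Step 2: Apply Bayes' theorem
P(H|E) = P(E|H) × P(H) / P(E)
       = 0.28252000 / 0.47635000
       = 0.5931


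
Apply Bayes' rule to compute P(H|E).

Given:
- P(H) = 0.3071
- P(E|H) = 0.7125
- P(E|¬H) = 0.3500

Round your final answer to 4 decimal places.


Bayes' theorem: P(H|E) = P(E|H) × P(H) / P(E)

Step 1: Calculate P(E) using law of total probability
P(E) = P(E|H)P(H) + P(E|¬H)P(¬H)
     = 0.7125 × 0.3071 + 0.3500 × 0.6929
     = 0.21880875 + 0.24251500
     = 0.46132375

Step 2: Apply Bayes' theorem
P(H|E) = P(E|H) × P(H) / P(E)
       = 0.21880875 / 0.46132375
       = 0.4743


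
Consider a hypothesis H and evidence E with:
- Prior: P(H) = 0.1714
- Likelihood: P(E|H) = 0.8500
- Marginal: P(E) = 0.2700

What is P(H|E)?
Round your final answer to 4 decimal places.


Using Bayes' theorem:

P(H|E) = P(E|H) × P(H) / P(E)
       = 0.8500 × 0.1714 / 0.2700
       = 0.14569000 / 0.2700
       = 0.5396

The evidence strengthens our belief in H.
Prior: 0.1714 → Posterior: 0.5396


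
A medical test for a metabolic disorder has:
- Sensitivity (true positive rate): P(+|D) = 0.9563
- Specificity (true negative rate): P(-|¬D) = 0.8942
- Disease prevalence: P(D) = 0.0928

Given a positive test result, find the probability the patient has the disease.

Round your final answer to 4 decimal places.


Let D = has disease, + = positive test

Given:
- P(D) = 0.0928 (prevalence)
- P(+|D) = 0.9563 (sensitivity)
- P(-|¬D) = 0.8942 (specificity)
- P(+|¬D) = 0.1058 (false positive rate = 1 - specificity)

Step 1: Find P(+)
P(+) = P(+|D)P(D) + P(+|¬D)P(¬D)
     = 0.9563 × 0.0928 + 0.1058 × 0.9072
     = 0.08874464 + 0.09598176
     = 0.18472640

Step 2: Apply Bayes' theorem for P(D|+)
P(D|+) = P(+|D)P(D) / P(+)
       = 0.08874464 / 0.18472640
       = 0.4804


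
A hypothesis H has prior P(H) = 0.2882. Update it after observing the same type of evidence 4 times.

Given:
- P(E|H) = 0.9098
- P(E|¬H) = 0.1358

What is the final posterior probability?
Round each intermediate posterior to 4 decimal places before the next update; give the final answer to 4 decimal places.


Sequential Bayesian updating:

Initial prior: P(H) = 0.2882

Update 1:
  P(E) = 0.9098 × 0.2882 + 0.1358 × 0.7118 = 0.26220436 + 0.09666244 = 0.35886680
  P(H|E) = 0.26220436 / 0.35886680 = 0.7306

Update 2:
  P(E) = 0.9098 × 0.7306 + 0.1358 × 0.2694 = 0.66469988 + 0.03658452 = 0.70128440
  P(H|E) = 0.66469988 / 0.70128440 = 0.9478

Update 3:
  P(E) = 0.9098 × 0.9478 + 0.1358 × 0.0522 = 0.86230844 + 0.00708876 = 0.86939720
  P(H|E) = 0.86230844 / 0.86939720 = 0.9918

Update 4:
  P(E) = 0.9098 × 0.9918 + 0.1358 × 0.0082 = 0.90233964 + 0.00111356 = 0.90345320
  P(H|E) = 0.90233964 / 0.90345320 = 0.9988

Final posterior: 0.9988


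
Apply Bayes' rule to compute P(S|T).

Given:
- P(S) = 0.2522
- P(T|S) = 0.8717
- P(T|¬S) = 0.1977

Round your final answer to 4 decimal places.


Bayes' theorem: P(S|T) = P(T|S) × P(S) / P(T)

Step 1: Calculate P(T) using law of total probability
P(T) = P(T|S)P(S) + P(T|¬S)P(¬S)
     = 0.8717 × 0.2522 + 0.1977 × 0.7478
     = 0.21984274 + 0.14784006
     = 0.36768280

Step 2: Apply Bayes' theorem
P(S|T) = P(T|S) × P(S) / P(T)
       = 0.21984274 / 0.36768280
       = 0.5979


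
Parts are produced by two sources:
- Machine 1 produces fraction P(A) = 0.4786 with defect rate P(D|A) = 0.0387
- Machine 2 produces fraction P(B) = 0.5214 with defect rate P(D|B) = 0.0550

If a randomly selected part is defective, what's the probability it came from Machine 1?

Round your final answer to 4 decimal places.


Let A = from Machine 1, D = defective

Given:
- P(A) = 0.4786, P(B) = 0.5214
- P(D|A) = 0.0387, P(D|B) = 0.0550

Step 1: Find P(D)
P(D) = P(D|A)P(A) + P(D|B)P(B)
     = 0.0387 × 0.4786 + 0.0550 × 0.5214
     = 0.01852182 + 0.02867700
     = 0.04719882

Step 2: Apply Bayes' theorem
P(A|D) = P(D|A)P(A) / P(D)
       = 0.01852182 / 0.04719882
       = 0.3924


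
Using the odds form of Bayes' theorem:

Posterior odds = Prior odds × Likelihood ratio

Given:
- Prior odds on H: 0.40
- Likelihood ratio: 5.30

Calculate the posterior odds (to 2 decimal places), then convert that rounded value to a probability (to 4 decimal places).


Step 1: Calculate posterior odds
Posterior odds = Prior odds × LR
               = 0.40 × 5.30
               = 2.12

Step 2: Convert to probability
P(H|E) = Posterior odds / (1 + Posterior odds)
       = 2.12 / (1 + 2.12)
       = 2.12 / 3.12
       = 0.6795

The evidence increased P(H) from 0.2857 to 0.6795.


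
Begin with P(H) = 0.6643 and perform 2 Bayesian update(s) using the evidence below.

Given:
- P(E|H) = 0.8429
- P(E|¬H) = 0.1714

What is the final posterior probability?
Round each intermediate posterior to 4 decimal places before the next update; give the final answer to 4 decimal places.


Sequential Bayesian updating:

Initial prior: P(H) = 0.6643

Update 1:
  P(E) = 0.8429 × 0.6643 + 0.1714 × 0.3357 = 0.55993847 + 0.05753898 = 0.61747745
  P(H|E) = 0.55993847 / 0.61747745 = 0.9068

Update 2:
  P(E) = 0.8429 × 0.9068 + 0.1714 × 0.0932 = 0.76434172 + 0.01597448 = 0.78031620
  P(H|E) = 0.76434172 / 0.78031620 = 0.9795

Final posterior: 0.9795


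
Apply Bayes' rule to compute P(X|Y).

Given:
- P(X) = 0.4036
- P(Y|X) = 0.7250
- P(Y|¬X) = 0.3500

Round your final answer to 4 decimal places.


Bayes' theorem: P(X|Y) = P(Y|X) × P(X) / P(Y)

Step 1: Calculate P(Y) using law of total probability
P(Y) = P(Y|X)P(X) + P(Y|¬X)P(¬X)
     = 0.7250 × 0.4036 + 0.3500 × 0.5964
     = 0.29261000 + 0.20874000
     = 0.50135000

Step 2: Apply Bayes' theorem
P(X|Y) = P(Y|X) × P(X) / P(Y)
       = 0.29261000 / 0.50135000
       = 0.5836


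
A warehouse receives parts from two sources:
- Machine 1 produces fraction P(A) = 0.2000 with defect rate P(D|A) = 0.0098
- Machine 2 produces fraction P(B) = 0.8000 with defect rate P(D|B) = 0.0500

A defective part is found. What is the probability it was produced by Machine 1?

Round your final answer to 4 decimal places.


Let A = from Machine 1, D = defective

Given:
- P(A) = 0.2000, P(B) = 0.8000
- P(D|A) = 0.0098, P(D|B) = 0.0500

Step 1: Find P(D)
P(D) = P(D|A)P(A) + P(D|B)P(B)
     = 0.0098 × 0.2000 + 0.0500 × 0.8000
     = 0.00196000 + 0.04000000
     = 0.04196000

Step 2: Apply Bayes' theorem
P(A|D) = P(D|A)P(A) / P(D)
       = 0.00196000 / 0.04196000
       = 0.0467
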